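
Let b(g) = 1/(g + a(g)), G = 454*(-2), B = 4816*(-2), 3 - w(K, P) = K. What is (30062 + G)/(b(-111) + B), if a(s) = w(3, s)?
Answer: -3236094/1069153 ≈ -3.0268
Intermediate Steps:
w(K, P) = 3 - K
B = -9632
G = -908
a(s) = 0 (a(s) = 3 - 1*3 = 3 - 3 = 0)
b(g) = 1/g (b(g) = 1/(g + 0) = 1/g)
(30062 + G)/(b(-111) + B) = (30062 - 908)/(1/(-111) - 9632) = 29154/(-1/111 - 9632) = 29154/(-1069153/111) = 29154*(-111/1069153) = -3236094/1069153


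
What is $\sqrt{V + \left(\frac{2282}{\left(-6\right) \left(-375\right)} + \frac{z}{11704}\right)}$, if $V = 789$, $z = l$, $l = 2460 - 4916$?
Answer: $\frac{\sqrt{9508909555145}}{109725} \approx 28.103$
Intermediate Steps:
$l = -2456$ ($l = 2460 - 4916 = -2456$)
$z = -2456$
$\sqrt{V + \left(\frac{2282}{\left(-6\right) \left(-375\right)} + \frac{z}{11704}\right)} = \sqrt{789 + \left(\frac{2282}{\left(-6\right) \left(-375\right)} - \frac{2456}{11704}\right)} = \sqrt{789 + \left(\frac{2282}{2250} - \frac{307}{1463}\right)} = \sqrt{789 + \left(2282 \cdot \frac{1}{2250} - \frac{307}{1463}\right)} = \sqrt{789 + \left(\frac{1141}{1125} - \frac{307}{1463}\right)} = \sqrt{789 + \frac{1323908}{1645875}} = \sqrt{\frac{1299919283}{1645875}} = \frac{\sqrt{9508909555145}}{109725}$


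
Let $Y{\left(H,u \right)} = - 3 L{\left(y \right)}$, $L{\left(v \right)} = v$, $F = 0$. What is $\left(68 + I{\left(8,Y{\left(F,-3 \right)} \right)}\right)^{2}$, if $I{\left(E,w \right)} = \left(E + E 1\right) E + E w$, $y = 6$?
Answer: $2704$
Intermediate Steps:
$Y{\left(H,u \right)} = -18$ ($Y{\left(H,u \right)} = \left(-3\right) 6 = -18$)
$I{\left(E,w \right)} = 2 E^{2} + E w$ ($I{\left(E,w \right)} = \left(E + E\right) E + E w = 2 E E + E w = 2 E^{2} + E w$)
$\left(68 + I{\left(8,Y{\left(F,-3 \right)} \right)}\right)^{2} = \left(68 + 8 \left(-18 + 2 \cdot 8\right)\right)^{2} = \left(68 + 8 \left(-18 + 16\right)\right)^{2} = \left(68 + 8 \left(-2\right)\right)^{2} = \left(68 - 16\right)^{2} = 52^{2} = 2704$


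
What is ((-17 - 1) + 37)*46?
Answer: 874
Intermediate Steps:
((-17 - 1) + 37)*46 = (-18 + 37)*46 = 19*46 = 874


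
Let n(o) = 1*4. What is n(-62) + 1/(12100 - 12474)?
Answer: 1495/374 ≈ 3.9973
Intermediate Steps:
n(o) = 4
n(-62) + 1/(12100 - 12474) = 4 + 1/(12100 - 12474) = 4 + 1/(-374) = 4 - 1/374 = 1495/374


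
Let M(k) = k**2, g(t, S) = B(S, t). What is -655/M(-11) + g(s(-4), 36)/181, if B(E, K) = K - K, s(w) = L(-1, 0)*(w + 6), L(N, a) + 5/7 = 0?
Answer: -655/121 ≈ -5.4132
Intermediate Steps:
L(N, a) = -5/7 (L(N, a) = -5/7 + 0 = -5/7)
s(w) = -30/7 - 5*w/7 (s(w) = -5*(w + 6)/7 = -5*(6 + w)/7 = -30/7 - 5*w/7)
B(E, K) = 0
g(t, S) = 0
-655/M(-11) + g(s(-4), 36)/181 = -655/((-11)**2) + 0/181 = -655/121 + 0*(1/181) = -655*1/121 + 0 = -655/121 + 0 = -655/121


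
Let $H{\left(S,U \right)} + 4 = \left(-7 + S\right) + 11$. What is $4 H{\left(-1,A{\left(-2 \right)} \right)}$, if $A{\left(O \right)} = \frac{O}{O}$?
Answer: $-4$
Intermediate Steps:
$A{\left(O \right)} = 1$
$H{\left(S,U \right)} = S$ ($H{\left(S,U \right)} = -4 + \left(\left(-7 + S\right) + 11\right) = -4 + \left(4 + S\right) = S$)
$4 H{\left(-1,A{\left(-2 \right)} \right)} = 4 \left(-1\right) = -4$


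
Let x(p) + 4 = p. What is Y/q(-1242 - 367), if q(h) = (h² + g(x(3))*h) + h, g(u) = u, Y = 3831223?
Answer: 3831223/2588881 ≈ 1.4799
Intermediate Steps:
x(p) = -4 + p
q(h) = h² (q(h) = (h² + (-4 + 3)*h) + h = (h² - h) + h = h²)
Y/q(-1242 - 367) = 3831223/((-1242 - 367)²) = 3831223/((-1609)²) = 3831223/2588881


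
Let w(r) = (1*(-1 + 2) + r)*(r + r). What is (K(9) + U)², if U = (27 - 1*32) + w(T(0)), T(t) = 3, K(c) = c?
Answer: 784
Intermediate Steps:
w(r) = 2*r*(1 + r) (w(r) = (1*1 + r)*(2*r) = (1 + r)*(2*r) = 2*r*(1 + r))
U = 19 (U = (27 - 1*32) + 2*3*(1 + 3) = (27 - 32) + 2*3*4 = -5 + 24 = 19)
(K(9) + U)² = (9 + 19)² = 28² = 784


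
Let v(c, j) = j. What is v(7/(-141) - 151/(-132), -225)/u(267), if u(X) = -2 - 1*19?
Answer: 75/7 ≈ 10.714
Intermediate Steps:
u(X) = -21 (u(X) = -2 - 19 = -21)
v(7/(-141) - 151/(-132), -225)/u(267) = -225/(-21) = -225*(-1/21) = 75/7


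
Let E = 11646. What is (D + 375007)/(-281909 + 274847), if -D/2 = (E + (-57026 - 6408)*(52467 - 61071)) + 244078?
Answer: 1091708713/7062 ≈ 1.5459e+5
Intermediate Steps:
D = -1092083720 (D = -2*((11646 + (-57026 - 6408)*(52467 - 61071)) + 244078) = -2*((11646 - 63434*(-8604)) + 244078) = -2*((11646 + 545786136) + 244078) = -2*(545797782 + 244078) = -2*546041860 = -1092083720)
(D + 375007)/(-281909 + 274847) = (-1092083720 + 375007)/(-281909 + 274847) = -1091708713/(-7062) = -1091708713*(-1/7062) = 1091708713/7062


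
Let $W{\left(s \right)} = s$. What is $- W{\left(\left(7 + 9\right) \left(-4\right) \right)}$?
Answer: $64$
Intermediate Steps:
$- W{\left(\left(7 + 9\right) \left(-4\right) \right)} = - \left(7 + 9\right) \left(-4\right) = - 16 \left(-4\right) = \left(-1\right) \left(-64\right) = 64$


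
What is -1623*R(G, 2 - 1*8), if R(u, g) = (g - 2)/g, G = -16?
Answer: -2164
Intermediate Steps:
R(u, g) = (-2 + g)/g
-1623*R(G, 2 - 1*8) = -1623*(-2 + (2 - 1*8))/(2 - 1*8) = -1623*(-2 + (2 - 8))/(2 - 8) = -1623*(-2 - 6)/(-6) = -(-541)*(-8)/2 = -1623*4/3 = -2164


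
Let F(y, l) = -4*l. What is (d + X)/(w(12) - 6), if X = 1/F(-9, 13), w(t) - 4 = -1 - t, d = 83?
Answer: -863/156 ≈ -5.5321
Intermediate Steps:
w(t) = 3 - t (w(t) = 4 + (-1 - t) = 3 - t)
X = -1/52 (X = 1/(-4*13) = 1/(-52) = -1/52 ≈ -0.019231)
(d + X)/(w(12) - 6) = (83 - 1/52)/((3 - 1*12) - 6) = (4315/52)/((3 - 12) - 6) = (4315/52)/(-9 - 6) = (4315/52)/(-15) = -1/15*4315/52 = -863/156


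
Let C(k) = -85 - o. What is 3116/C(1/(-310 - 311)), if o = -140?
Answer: 3116/55 ≈ 56.655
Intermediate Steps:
C(k) = 55 (C(k) = -85 - 1*(-140) = -85 + 140 = 55)
3116/C(1/(-310 - 311)) = 3116/55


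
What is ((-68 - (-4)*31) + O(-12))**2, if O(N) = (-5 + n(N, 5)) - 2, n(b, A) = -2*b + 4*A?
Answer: 8649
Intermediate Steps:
O(N) = 13 - 2*N (O(N) = (-5 + (-2*N + 4*5)) - 2 = (-5 + (-2*N + 20)) - 2 = (-5 + (20 - 2*N)) - 2 = (15 - 2*N) - 2 = 13 - 2*N)
((-68 - (-4)*31) + O(-12))**2 = ((-68 - (-4)*31) + (13 - 2*(-12)))**2 = ((-68 - 1*(-124)) + (13 + 24))**2 = ((-68 + 124) + 37)**2 = (56 + 37)**2 = 93**2 = 8649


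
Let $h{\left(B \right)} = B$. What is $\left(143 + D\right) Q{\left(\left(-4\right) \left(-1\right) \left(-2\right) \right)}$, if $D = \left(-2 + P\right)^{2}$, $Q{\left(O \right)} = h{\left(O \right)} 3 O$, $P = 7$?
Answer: $32256$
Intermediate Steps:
$Q{\left(O \right)} = 3 O^{2}$ ($Q{\left(O \right)} = O 3 O = 3 O O = 3 O^{2}$)
$D = 25$ ($D = \left(-2 + 7\right)^{2} = 5^{2} = 25$)
$\left(143 + D\right) Q{\left(\left(-4\right) \left(-1\right) \left(-2\right) \right)} = \left(143 + 25\right) 3 \left(\left(-4\right) \left(-1\right) \left(-2\right)\right)^{2} = 168 \cdot 3 \left(4 \left(-2\right)\right)^{2} = 168 \cdot 3 \left(-8\right)^{2} = 168 \cdot 3 \cdot 64 = 168 \cdot 192 = 32256$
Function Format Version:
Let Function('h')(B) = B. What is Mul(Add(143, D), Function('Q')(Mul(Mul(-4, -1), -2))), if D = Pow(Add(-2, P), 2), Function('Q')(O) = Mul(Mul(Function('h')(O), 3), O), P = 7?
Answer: 32256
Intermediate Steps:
Function('Q')(O) = Mul(3, Pow(O, 2)) (Function('Q')(O) = Mul(Mul(O, 3), O) = Mul(Mul(3, O), O) = Mul(3, Pow(O, 2)))
D = 25 (D = Pow(Add(-2, 7), 2) = Pow(5, 2) = 25)
Mul(Add(143, D), Function('Q')(Mul(Mul(-4, -1), -2))) = Mul(Add(143, 25), Mul(3, Pow(Mul(Mul(-4, -1), -2), 2))) = Mul(168, Mul(3, Pow(Mul(4, -2), 2))) = Mul(168, Mul(3, Pow(-8, 2))) = Mul(168, Mul(3, 64)) = Mul(168, 192) = 32256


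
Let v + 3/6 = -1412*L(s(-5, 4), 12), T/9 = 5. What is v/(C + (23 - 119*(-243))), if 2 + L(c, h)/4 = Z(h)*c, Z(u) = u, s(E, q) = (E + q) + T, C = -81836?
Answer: 5941697/105792 ≈ 56.164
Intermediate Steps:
T = 45 (T = 9*5 = 45)
s(E, q) = 45 + E + q (s(E, q) = (E + q) + 45 = 45 + E + q)
L(c, h) = -8 + 4*c*h (L(c, h) = -8 + 4*(h*c) = -8 + 4*(c*h) = -8 + 4*c*h)
v = -5941697/2 (v = -1/2 - 1412*(-8 + 4*(45 - 5 + 4)*12) = -1/2 - 1412*(-8 + 4*44*12) = -1/2 - 1412*(-8 + 2112) = -1/2 - 1412*2104 = -1/2 - 2970848 = -5941697/2 ≈ -2.9708e+6)
v/(C + (23 - 119*(-243))) = -5941697/(2*(-81836 + (23 - 119*(-243)))) = -5941697/(2*(-81836 + (23 + 28917))) = -5941697/(2*(-81836 + 28940)) = -5941697/2/(-52896) = -5941697/2*(-1/52896) = 5941697/105792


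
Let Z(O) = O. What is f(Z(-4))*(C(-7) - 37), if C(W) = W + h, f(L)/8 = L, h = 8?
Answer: 1152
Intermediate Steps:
f(L) = 8*L
C(W) = 8 + W (C(W) = W + 8 = 8 + W)
f(Z(-4))*(C(-7) - 37) = (8*(-4))*((8 - 7) - 37) = -32*(1 - 37) = -32*(-36) = 1152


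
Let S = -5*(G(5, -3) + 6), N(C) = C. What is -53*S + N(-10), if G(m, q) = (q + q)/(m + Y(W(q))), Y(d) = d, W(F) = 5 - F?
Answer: 18950/13 ≈ 1457.7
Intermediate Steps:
G(m, q) = 2*q/(5 + m - q) (G(m, q) = (q + q)/(m + (5 - q)) = (2*q)/(5 + m - q) = 2*q/(5 + m - q))
S = -360/13 (S = -5*(2*(-3)/(5 + 5 - 1*(-3)) + 6) = -5*(2*(-3)/(5 + 5 + 3) + 6) = -5*(2*(-3)/13 + 6) = -5*(2*(-3)*(1/13) + 6) = -5*(-6/13 + 6) = -5*72/13 = -360/13 ≈ -27.692)
-53*S + N(-10) = -53*(-360/13) - 10 = 19080/13 - 10 = 18950/13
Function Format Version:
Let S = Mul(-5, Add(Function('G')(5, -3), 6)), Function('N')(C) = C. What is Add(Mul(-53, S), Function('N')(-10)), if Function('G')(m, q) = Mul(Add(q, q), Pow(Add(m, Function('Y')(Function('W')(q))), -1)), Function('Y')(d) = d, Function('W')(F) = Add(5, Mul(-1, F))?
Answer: Rational(18950, 13) ≈ 1457.7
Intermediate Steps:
Function('G')(m, q) = Mul(2, q, Pow(Add(5, m, Mul(-1, q)), -1)) (Function('G')(m, q) = Mul(Add(q, q), Pow(Add(m, Add(5, Mul(-1, q))), -1)) = Mul(Mul(2, q), Pow(Add(5, m, Mul(-1, q)), -1)) = Mul(2, q, Pow(Add(5, m, Mul(-1, q)), -1)))
S = Rational(-360, 13) (S = Mul(-5, Add(Mul(2, -3, Pow(Add(5, 5, Mul(-1, -3)), -1)), 6)) = Mul(-5, Add(Mul(2, -3, Pow(Add(5, 5, 3), -1)), 6)) = Mul(-5, Add(Mul(2, -3, Pow(13, -1)), 6)) = Mul(-5, Add(Mul(2, -3, Rational(1, 13)), 6)) = Mul(-5, Add(Rational(-6, 13), 6)) = Mul(-5, Rational(72, 13)) = Rational(-360, 13) ≈ -27.692)
Add(Mul(-53, S), Function('N')(-10)) = Add(Mul(-53, Rational(-360, 13)), -10) = Add(Rational(19080, 13), -10) = Rational(18950, 13)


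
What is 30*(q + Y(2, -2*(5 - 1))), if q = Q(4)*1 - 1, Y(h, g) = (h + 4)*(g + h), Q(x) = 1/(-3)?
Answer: -1120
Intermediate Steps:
Q(x) = -⅓
Y(h, g) = (4 + h)*(g + h)
q = -4/3 (q = -⅓*1 - 1 = -⅓ - 1 = -4/3 ≈ -1.3333)
30*(q + Y(2, -2*(5 - 1))) = 30*(-4/3 + (2² + 4*(-2*(5 - 1)) + 4*2 - 2*(5 - 1)*2)) = 30*(-4/3 + (4 + 4*(-2*4) + 8 - 2*4*2)) = 30*(-4/3 + (4 + 4*(-8) + 8 - 8*2)) = 30*(-4/3 + (4 - 32 + 8 - 16)) = 30*(-4/3 - 36) = 30*(-112/3) = -1120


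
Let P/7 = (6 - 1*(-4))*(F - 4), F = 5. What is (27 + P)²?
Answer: 9409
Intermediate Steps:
P = 70 (P = 7*((6 - 1*(-4))*(5 - 4)) = 7*((6 + 4)*1) = 7*(10*1) = 7*10 = 70)
(27 + P)² = (27 + 70)² = 97² = 9409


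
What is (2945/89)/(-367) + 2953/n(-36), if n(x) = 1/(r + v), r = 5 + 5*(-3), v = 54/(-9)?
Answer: -1543264369/32663 ≈ -47248.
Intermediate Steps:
v = -6 (v = 54*(-1/9) = -6)
r = -10 (r = 5 - 15 = -10)
n(x) = -1/16 (n(x) = 1/(-10 - 6) = 1/(-16) = -1/16)
(2945/89)/(-367) + 2953/n(-36) = (2945/89)/(-367) + 2953/(-1/16) = (2945*(1/89))*(-1/367) + 2953*(-16) = (2945/89)*(-1/367) - 47248 = -2945/32663 - 47248 = -1543264369/32663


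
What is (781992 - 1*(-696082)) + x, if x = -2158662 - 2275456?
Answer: -2956044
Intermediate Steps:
x = -4434118
(781992 - 1*(-696082)) + x = (781992 - 1*(-696082)) - 4434118 = (781992 + 696082) - 4434118 = 1478074 - 4434118 = -2956044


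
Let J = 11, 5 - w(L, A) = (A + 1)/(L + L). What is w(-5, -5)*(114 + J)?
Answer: 575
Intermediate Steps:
w(L, A) = 5 - (1 + A)/(2*L) (w(L, A) = 5 - (A + 1)/(L + L) = 5 - (1 + A)/(2*L))
w(-5, -5)*(114 + J) = ((½)*(-1 - 1*(-5) + 10*(-5))/(-5))*(114 + 11) = ((½)*(-⅕)*(-1 + 5 - 50))*125 = ((½)*(-⅕)*(-46))*125 = (23/5)*125 = 575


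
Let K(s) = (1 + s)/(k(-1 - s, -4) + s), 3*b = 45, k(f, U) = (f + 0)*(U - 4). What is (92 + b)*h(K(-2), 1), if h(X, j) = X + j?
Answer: 1177/10 ≈ 117.70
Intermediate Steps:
k(f, U) = f*(-4 + U)
b = 15 (b = (1/3)*45 = 15)
K(s) = (1 + s)/(8 + 9*s) (K(s) = (1 + s)/((-1 - s)*(-4 - 4) + s) = (1 + s)/((-1 - s)*(-8) + s) = (1 + s)/((8 + 8*s) + s) = (1 + s)/(8 + 9*s))
(92 + b)*h(K(-2), 1) = (92 + 15)*((1 - 2)/(8 + 9*(-2)) + 1) = 107*(-1/(8 - 18) + 1) = 107*(-1/(-10) + 1) = 107*(-1/10*(-1) + 1) = 107*(1/10 + 1) = 107*(11/10) = 1177/10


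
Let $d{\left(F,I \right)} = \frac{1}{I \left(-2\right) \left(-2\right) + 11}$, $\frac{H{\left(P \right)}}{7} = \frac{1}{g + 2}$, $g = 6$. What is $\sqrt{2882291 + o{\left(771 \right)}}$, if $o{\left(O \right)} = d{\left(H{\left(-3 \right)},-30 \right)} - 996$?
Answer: $\frac{\sqrt{34232665786}}{109} \approx 1697.4$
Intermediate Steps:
$H{\left(P \right)} = \frac{7}{8}$ ($H{\left(P \right)} = \frac{7}{6 + 2} = \frac{7}{8}$)
$d{\left(F,I \right)} = \frac{1}{11 + 4 I}$ ($d{\left(F,I \right)} = \frac{1}{- 2 I \left(-2\right) + 11} = \frac{1}{4 I + 11} = \frac{1}{11 + 4 I}$)
$o{\left(O \right)} = - \frac{108565}{109}$ ($o{\left(O \right)} = \frac{1}{11 + 4 \left(-30\right)} - 996 = \frac{1}{11 - 120} - 996 = \frac{1}{-109} - 996 = - \frac{1}{109} - 996 = - \frac{108565}{109}$)
$\sqrt{2882291 + o{\left(771 \right)}} = \sqrt{2882291 - \frac{108565}{109}} = \sqrt{\frac{314061154}{109}} = \frac{\sqrt{34232665786}}{109}$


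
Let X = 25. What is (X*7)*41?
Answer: 7175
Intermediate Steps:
(X*7)*41 = (25*7)*41 = 175*41 = 7175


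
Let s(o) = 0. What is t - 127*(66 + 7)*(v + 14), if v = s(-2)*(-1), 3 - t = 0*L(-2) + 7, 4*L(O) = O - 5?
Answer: -129798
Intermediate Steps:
L(O) = -5/4 + O/4 (L(O) = (O - 5)/4 = (-5 + O)/4 = -5/4 + O/4)
t = -4 (t = 3 - (0*(-5/4 + (¼)*(-2)) + 7) = 3 - (0*(-5/4 - ½) + 7) = 3 - (0*(-7/4) + 7) = 3 - (0 + 7) = 3 - 1*7 = 3 - 7 = -4)
v = 0 (v = 0*(-1) = 0)
t - 127*(66 + 7)*(v + 14) = -4 - 127*(66 + 7)*(0 + 14) = -4 - 9271*14 = -4 - 127*1022 = -4 - 129794 = -129798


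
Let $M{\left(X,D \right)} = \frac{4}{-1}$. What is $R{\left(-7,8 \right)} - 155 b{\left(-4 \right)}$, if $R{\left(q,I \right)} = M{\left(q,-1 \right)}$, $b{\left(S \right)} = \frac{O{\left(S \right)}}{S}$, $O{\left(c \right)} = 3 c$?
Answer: $-469$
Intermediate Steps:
$M{\left(X,D \right)} = -4$ ($M{\left(X,D \right)} = 4 \left(-1\right) = -4$)
$b{\left(S \right)} = 3$ ($b{\left(S \right)} = \frac{3 S}{S} = 3$)
$R{\left(q,I \right)} = -4$
$R{\left(-7,8 \right)} - 155 b{\left(-4 \right)} = -4 - 465 = -469$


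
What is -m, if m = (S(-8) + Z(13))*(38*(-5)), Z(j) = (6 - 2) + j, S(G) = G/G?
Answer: 3420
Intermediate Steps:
S(G) = 1
Z(j) = 4 + j
m = -3420 (m = (1 + (4 + 13))*(38*(-5)) = (1 + 17)*(-190) = 18*(-190) = -3420)
-m = -1*(-3420) = 3420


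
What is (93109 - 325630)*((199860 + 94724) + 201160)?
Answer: -115270890624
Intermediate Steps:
(93109 - 325630)*((199860 + 94724) + 201160) = -232521*(294584 + 201160) = -232521*495744 = -115270890624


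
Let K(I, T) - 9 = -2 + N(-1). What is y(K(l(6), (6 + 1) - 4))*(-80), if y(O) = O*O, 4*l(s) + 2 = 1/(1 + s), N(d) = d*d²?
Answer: -2880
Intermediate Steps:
N(d) = d³
l(s) = -½ + 1/(4*(1 + s))
K(I, T) = 6 (K(I, T) = 9 + (-2 + (-1)³) = 9 + (-2 - 1) = 9 - 3 = 6)
y(O) = O²
y(K(l(6), (6 + 1) - 4))*(-80) = 6²*(-80) = 36*(-80) = -2880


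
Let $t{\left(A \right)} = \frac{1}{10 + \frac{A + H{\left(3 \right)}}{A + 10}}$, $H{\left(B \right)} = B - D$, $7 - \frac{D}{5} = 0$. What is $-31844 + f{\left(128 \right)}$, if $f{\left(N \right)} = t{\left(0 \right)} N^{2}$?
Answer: $- \frac{500388}{17} \approx -29435.0$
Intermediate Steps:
$D = 35$ ($D = 35 - 0 = 35 + 0 = 35$)
$H{\left(B \right)} = -35 + B$ ($H{\left(B \right)} = B - 35 = -35 + B$)
$t{\left(A \right)} = \frac{1}{10 + \frac{-32 + A}{10 + A}}$ ($t{\left(A \right)} = \frac{1}{10 + \frac{A + \left(-35 + 3\right)}{A + 10}} = \frac{1}{10 + \frac{A - 32}{10 + A}} = \frac{1}{10 + \frac{-32 + A}{10 + A}}$)
$f{\left(N \right)} = \frac{5 N^{2}}{34}$ ($f{\left(N \right)} = \frac{10 + 0}{68 + 11 \cdot 0} N^{2} = \frac{1}{68 + 0} \cdot 10 N^{2} = \frac{1}{68} \cdot 10 N^{2} = \frac{5 N^{2}}{34}$)
$-31844 + f{\left(128 \right)} = -31844 + \frac{5 \cdot 128^{2}}{34} = -31844 + \frac{5}{34} \cdot 16384 = -31844 + \frac{40960}{17} = - \frac{500388}{17}$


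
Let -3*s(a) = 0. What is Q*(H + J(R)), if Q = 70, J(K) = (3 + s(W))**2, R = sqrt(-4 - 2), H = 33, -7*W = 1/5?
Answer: 2940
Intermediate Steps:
W = -1/35 (W = -1/7/5 = -1/7*1/5 = -1/35 ≈ -0.028571)
s(a) = 0 (s(a) = -1/3*0 = 0)
R = I*sqrt(6) (R = sqrt(-6) = I*sqrt(6) ≈ 2.4495*I)
J(K) = 9 (J(K) = (3 + 0)**2 = 3**2 = 9)
Q*(H + J(R)) = 70*(33 + 9) = 70*42 = 2940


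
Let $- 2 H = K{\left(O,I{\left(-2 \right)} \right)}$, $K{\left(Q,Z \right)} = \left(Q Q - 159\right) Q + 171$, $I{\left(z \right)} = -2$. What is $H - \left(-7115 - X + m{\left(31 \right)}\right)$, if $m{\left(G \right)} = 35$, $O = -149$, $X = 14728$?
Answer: $\frac{3327703}{2} \approx 1.6639 \cdot 10^{6}$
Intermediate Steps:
$K{\left(Q,Z \right)} = 171 + Q \left(-159 + Q^{2}\right)$ ($K{\left(Q,Z \right)} = \left(Q^{2} - 159\right) Q + 171 = \left(-159 + Q^{2}\right) Q + 171 = Q \left(-159 + Q^{2}\right) + 171 = 171 + Q \left(-159 + Q^{2}\right)$)
$H = \frac{3284087}{2}$ ($H = - \frac{171 + \left(-149\right)^{3} - -23691}{2} = - \frac{171 - 3307949 + 23691}{2} = \left(- \frac{1}{2}\right) \left(-3284087\right) = \frac{3284087}{2} \approx 1.642 \cdot 10^{6}$)
$H - \left(-7115 - X + m{\left(31 \right)}\right) = \frac{3284087}{2} + \left(14728 + \left(7115 - 35\right)\right) = \frac{3284087}{2} + \left(14728 + 7080\right) = \frac{3284087}{2} + 21808 = \frac{3327703}{2}$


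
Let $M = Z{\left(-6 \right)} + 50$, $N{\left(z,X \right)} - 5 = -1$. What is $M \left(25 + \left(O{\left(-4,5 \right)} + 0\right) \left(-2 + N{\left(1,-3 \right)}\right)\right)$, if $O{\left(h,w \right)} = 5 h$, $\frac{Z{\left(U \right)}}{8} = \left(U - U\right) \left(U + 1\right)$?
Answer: $-750$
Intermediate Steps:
$N{\left(z,X \right)} = 4$ ($N{\left(z,X \right)} = 5 - 1 = 4$)
$Z{\left(U \right)} = 0$ ($Z{\left(U \right)} = 8 \left(U - U\right) \left(U + 1\right) = 8 \cdot 0 \left(1 + U\right) = 8 \cdot 0 = 0$)
$M = 50$ ($M = 0 + 50 = 50$)
$M \left(25 + \left(O{\left(-4,5 \right)} + 0\right) \left(-2 + N{\left(1,-3 \right)}\right)\right) = 50 \left(25 + \left(5 \left(-4\right) + 0\right) \left(-2 + 4\right)\right) = 50 \left(25 + \left(-20 + 0\right) 2\right) = 50 \left(25 - 40\right) = 50 \left(-15\right) = -750$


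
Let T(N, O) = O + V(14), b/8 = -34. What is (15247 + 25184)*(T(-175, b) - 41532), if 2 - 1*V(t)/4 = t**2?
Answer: -1721551980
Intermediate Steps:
V(t) = 8 - 4*t**2
b = -272 (b = 8*(-34) = -272)
T(N, O) = -776 + O (T(N, O) = O + (8 - 4*14**2) = O + (8 - 4*196) = O + (8 - 784) = O - 776 = -776 + O)
(15247 + 25184)*(T(-175, b) - 41532) = (15247 + 25184)*((-776 - 272) - 41532) = 40431*(-1048 - 41532) = 40431*(-42580) = -1721551980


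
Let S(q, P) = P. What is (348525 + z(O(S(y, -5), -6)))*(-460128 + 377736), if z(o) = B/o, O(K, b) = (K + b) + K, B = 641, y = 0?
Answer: -57424741941/2 ≈ -2.8712e+10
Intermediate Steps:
O(K, b) = b + 2*K
z(o) = 641/o
(348525 + z(O(S(y, -5), -6)))*(-460128 + 377736) = (348525 + 641/(-6 + 2*(-5)))*(-460128 + 377736) = (348525 + 641/(-6 - 10))*(-82392) = (348525 + 641/(-16))*(-82392) = (348525 + 641*(-1/16))*(-82392) = (348525 - 641/16)*(-82392) = (5575759/16)*(-82392) = -57424741941/2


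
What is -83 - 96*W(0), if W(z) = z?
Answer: -83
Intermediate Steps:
-83 - 96*W(0) = -83 - 96*0 = -83 + 0 = -83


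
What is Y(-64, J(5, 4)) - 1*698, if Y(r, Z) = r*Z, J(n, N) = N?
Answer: -954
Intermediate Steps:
Y(r, Z) = Z*r
Y(-64, J(5, 4)) - 1*698 = 4*(-64) - 1*698 = -256 - 698 = -954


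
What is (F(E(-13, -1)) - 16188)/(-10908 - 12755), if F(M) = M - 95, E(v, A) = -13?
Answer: 16296/23663 ≈ 0.68867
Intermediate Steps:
F(M) = -95 + M
(F(E(-13, -1)) - 16188)/(-10908 - 12755) = ((-95 - 13) - 16188)/(-10908 - 12755) = (-108 - 16188)/(-23663) = -16296*(-1/23663) = 16296/23663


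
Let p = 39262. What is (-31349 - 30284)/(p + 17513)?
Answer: -61633/56775 ≈ -1.0856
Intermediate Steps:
(-31349 - 30284)/(p + 17513) = (-31349 - 30284)/(39262 + 17513) = -61633/56775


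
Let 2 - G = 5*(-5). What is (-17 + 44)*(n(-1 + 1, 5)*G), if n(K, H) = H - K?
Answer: 3645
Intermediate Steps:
G = 27 (G = 2 - 5*(-5) = 2 - 1*(-25) = 2 + 25 = 27)
(-17 + 44)*(n(-1 + 1, 5)*G) = (-17 + 44)*((5 - (-1 + 1))*27) = 27*((5 - 1*0)*27) = 27*((5 + 0)*27) = 27*(5*27) = 27*135 = 3645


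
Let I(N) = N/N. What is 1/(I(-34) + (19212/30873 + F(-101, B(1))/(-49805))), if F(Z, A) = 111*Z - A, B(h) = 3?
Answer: 73220465/135271107 ≈ 0.54129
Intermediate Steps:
F(Z, A) = -A + 111*Z
I(N) = 1
1/(I(-34) + (19212/30873 + F(-101, B(1))/(-49805))) = 1/(1 + (19212/30873 + (-1*3 + 111*(-101))/(-49805))) = 1/(1 + (19212*(1/30873) + (-3 - 11211)*(-1/49805))) = 1/(1 + (6404/10291 - 11214*(-1/49805))) = 1/(1 + (6404/10291 + 1602/7115)) = 1/(1 + 62050642/73220465) = 1/(135271107/73220465) = 73220465/135271107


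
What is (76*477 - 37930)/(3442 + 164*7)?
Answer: -839/2295 ≈ -0.36558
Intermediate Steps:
(76*477 - 37930)/(3442 + 164*7) = (36252 - 37930)/(3442 + 1148) = -1678/4590 = -1678*1/4590 = -839/2295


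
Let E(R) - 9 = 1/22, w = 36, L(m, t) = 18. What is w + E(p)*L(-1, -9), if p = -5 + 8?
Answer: 2187/11 ≈ 198.82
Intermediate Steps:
p = 3
E(R) = 199/22 (E(R) = 9 + 1/22 = 199/22)
w + E(p)*L(-1, -9) = 36 + (199/22)*18 = 36 + 1791/11 = 2187/11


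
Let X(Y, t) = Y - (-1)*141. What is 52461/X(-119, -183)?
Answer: 52461/22 ≈ 2384.6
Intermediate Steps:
X(Y, t) = 141 + Y (X(Y, t) = Y - 1*(-141) = Y + 141 = 141 + Y)
52461/X(-119, -183) = 52461/(141 - 119) = 52461/22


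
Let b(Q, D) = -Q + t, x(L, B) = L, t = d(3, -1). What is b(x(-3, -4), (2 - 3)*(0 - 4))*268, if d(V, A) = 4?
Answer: 1876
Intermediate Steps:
t = 4
b(Q, D) = 4 - Q (b(Q, D) = -Q + 4 = 4 - Q)
b(x(-3, -4), (2 - 3)*(0 - 4))*268 = (4 - 1*(-3))*268 = (4 + 3)*268 = 7*268 = 1876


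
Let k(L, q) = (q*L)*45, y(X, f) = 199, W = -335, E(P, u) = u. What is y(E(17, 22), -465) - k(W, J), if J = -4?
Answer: -60101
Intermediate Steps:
k(L, q) = 45*L*q (k(L, q) = (L*q)*45 = 45*L*q)
y(E(17, 22), -465) - k(W, J) = 199 - 45*(-335)*(-4) = 199 - 1*60300 = 199 - 60300 = -60101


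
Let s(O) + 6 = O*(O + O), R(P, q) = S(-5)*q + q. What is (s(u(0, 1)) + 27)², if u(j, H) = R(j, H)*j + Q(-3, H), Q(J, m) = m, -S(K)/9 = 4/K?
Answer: 529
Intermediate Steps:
S(K) = -36/K
R(P, q) = 41*q/5 (R(P, q) = (-36/(-5))*q + q = (-36*(-⅕))*q + q = 36*q/5 + q = 41*q/5)
u(j, H) = H + 41*H*j/5 (u(j, H) = (41*H/5)*j + H = 41*H*j/5 + H = H + 41*H*j/5)
s(O) = -6 + 2*O² (s(O) = -6 + O*(O + O) = -6 + O*(2*O) = -6 + 2*O²)
(s(u(0, 1)) + 27)² = ((-6 + 2*((⅕)*1*(5 + 41*0))²) + 27)² = ((-6 + 2*((⅕)*1*(5 + 0))²) + 27)² = ((-6 + 2*((⅕)*1*5)²) + 27)² = ((-6 + 2*1²) + 27)² = ((-6 + 2*1) + 27)² = ((-6 + 2) + 27)² = (-4 + 27)² = 23² = 529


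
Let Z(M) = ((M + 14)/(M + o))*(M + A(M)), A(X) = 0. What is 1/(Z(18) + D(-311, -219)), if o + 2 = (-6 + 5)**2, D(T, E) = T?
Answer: -17/4711 ≈ -0.0036086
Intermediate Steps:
o = -1 (o = -2 + (-6 + 5)**2 = -2 + (-1)**2 = -2 + 1 = -1)
Z(M) = M*(14 + M)/(-1 + M) (Z(M) = ((M + 14)/(M - 1))*(M + 0) = ((14 + M)/(-1 + M))*M = M*(14 + M)/(-1 + M))
1/(Z(18) + D(-311, -219)) = 1/(18*(14 + 18)/(-1 + 18) - 311) = 1/(18*32/17 - 311) = 1/(18*(1/17)*32 - 311) = 1/(576/17 - 311) = 1/(-4711/17) = -17/4711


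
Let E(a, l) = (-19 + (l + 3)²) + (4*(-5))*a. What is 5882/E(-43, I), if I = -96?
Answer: 2941/4745 ≈ 0.61981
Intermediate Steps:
E(a, l) = -19 + (3 + l)² - 20*a (E(a, l) = (-19 + (3 + l)²) - 20*a = -19 + (3 + l)² - 20*a)
5882/E(-43, I) = 5882/(-19 + (3 - 96)² - 20*(-43)) = 5882/(-19 + (-93)² + 860) = 5882/(-19 + 8649 + 860) = 5882/9490 = 5882*(1/9490) = 2941/4745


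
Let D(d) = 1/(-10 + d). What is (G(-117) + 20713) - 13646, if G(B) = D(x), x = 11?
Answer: 7068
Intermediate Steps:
G(B) = 1 (G(B) = 1/(-10 + 11) = 1/1 = 1)
(G(-117) + 20713) - 13646 = (1 + 20713) - 13646 = 20714 - 13646 = 7068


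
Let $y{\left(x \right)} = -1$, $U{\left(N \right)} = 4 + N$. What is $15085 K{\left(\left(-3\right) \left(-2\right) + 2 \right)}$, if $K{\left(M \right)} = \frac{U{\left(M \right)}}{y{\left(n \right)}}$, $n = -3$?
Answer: $-181020$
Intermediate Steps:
$K{\left(M \right)} = -4 - M$ ($K{\left(M \right)} = \frac{4 + M}{-1} = \left(4 + M\right) \left(-1\right) = -4 - M$)
$15085 K{\left(\left(-3\right) \left(-2\right) + 2 \right)} = 15085 \left(-4 - \left(\left(-3\right) \left(-2\right) + 2\right)\right) = 15085 \left(-4 - \left(6 + 2\right)\right) = 15085 \left(-4 - 8\right) = 15085 \left(-12\right) = -181020$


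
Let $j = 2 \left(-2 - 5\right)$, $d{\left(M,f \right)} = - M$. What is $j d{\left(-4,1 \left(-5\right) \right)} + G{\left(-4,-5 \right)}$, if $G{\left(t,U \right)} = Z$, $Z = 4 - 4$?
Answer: $-56$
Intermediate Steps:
$Z = 0$
$G{\left(t,U \right)} = 0$
$j = -14$ ($j = 2 \left(-7\right) = -14$)
$j d{\left(-4,1 \left(-5\right) \right)} + G{\left(-4,-5 \right)} = - 14 \left(\left(-1\right) \left(-4\right)\right) + 0 = \left(-14\right) 4 + 0 = -56 + 0 = -56$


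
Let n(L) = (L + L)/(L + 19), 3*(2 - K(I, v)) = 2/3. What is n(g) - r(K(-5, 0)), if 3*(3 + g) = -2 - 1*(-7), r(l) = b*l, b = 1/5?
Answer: -1208/2385 ≈ -0.50650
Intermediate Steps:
K(I, v) = 16/9 (K(I, v) = 2 - 2/(3*3) = 2 - 1/3*2/3 = 2 - 2/9 = 16/9)
b = 1/5 ≈ 0.20000
r(l) = l/5
g = -4/3 (g = -3 + (-2 - 1*(-7))/3 = -3 + (-2 + 7)/3 = -3 + (1/3)*5 = -3 + 5/3 = -4/3 ≈ -1.3333)
n(L) = 2*L/(19 + L) (n(L) = (2*L)/(19 + L) = 2*L/(19 + L))
n(g) - r(K(-5, 0)) = 2*(-4/3)/(19 - 4/3) - 16/(5*9) = 2*(-4/3)/(53/3) - 1*16/45 = 2*(-4/3)*(3/53) - 16/45 = -8/53 - 16/45 = -1208/2385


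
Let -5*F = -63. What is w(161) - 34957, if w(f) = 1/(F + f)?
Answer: -30342671/868 ≈ -34957.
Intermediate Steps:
F = 63/5 (F = -⅕*(-63) = 63/5 ≈ 12.600)
w(f) = 1/(63/5 + f)
w(161) - 34957 = 5/(63 + 5*161) - 34957 = 5/(63 + 805) - 34957 = 5/868 - 34957 = -30342671/868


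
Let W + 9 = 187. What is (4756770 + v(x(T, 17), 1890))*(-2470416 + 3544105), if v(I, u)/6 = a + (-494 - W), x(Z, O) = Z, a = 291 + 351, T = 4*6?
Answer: 5107098360510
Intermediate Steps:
W = 178 (W = -9 + 187 = 178)
T = 24
a = 642
v(I, u) = -180 (v(I, u) = 6*(642 + (-494 - 1*178)) = 6*(642 + (-494 - 178)) = 6*(642 - 672) = 6*(-30) = -180)
(4756770 + v(x(T, 17), 1890))*(-2470416 + 3544105) = (4756770 - 180)*(-2470416 + 3544105) = 4756590*1073689 = 5107098360510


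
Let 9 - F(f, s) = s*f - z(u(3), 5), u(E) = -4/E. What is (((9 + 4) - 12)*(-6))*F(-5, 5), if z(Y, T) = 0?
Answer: -204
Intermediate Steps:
F(f, s) = 9 - f*s (F(f, s) = 9 - (s*f - 1*0) = 9 - (f*s + 0) = 9 - f*s)
(((9 + 4) - 12)*(-6))*F(-5, 5) = (((9 + 4) - 12)*(-6))*(9 - 1*(-5)*5) = ((13 - 12)*(-6))*(9 + 25) = (1*(-6))*34 = -6*34 = -204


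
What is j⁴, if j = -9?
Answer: 6561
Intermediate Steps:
j⁴ = (-9)⁴ = 6561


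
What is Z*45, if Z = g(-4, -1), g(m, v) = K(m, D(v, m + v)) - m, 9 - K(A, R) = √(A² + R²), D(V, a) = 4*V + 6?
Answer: 585 - 90*√5 ≈ 383.75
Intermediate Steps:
D(V, a) = 6 + 4*V
K(A, R) = 9 - √(A² + R²)
g(m, v) = 9 - m - √(m² + (6 + 4*v)²) (g(m, v) = (9 - √(m² + (6 + 4*v)²)) - m = 9 - m - √(m² + (6 + 4*v)²))
Z = 13 - 2*√5 (Z = 9 - 1*(-4) - √((-4)² + 4*(3 + 2*(-1))²) = 9 + 4 - √(16 + 4*(3 - 2)²) = 9 + 4 - √(16 + 4*1²) = 9 + 4 - √(16 + 4*1) = 9 + 4 - √(16 + 4) = 9 + 4 - √20 = 9 + 4 - 2*√5 = 13 - 2*√5 ≈ 8.5279)
Z*45 = (13 - 2*√5)*45 = 585 - 90*√5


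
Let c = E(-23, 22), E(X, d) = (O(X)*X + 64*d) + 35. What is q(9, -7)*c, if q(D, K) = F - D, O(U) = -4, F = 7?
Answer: -3070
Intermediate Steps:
q(D, K) = 7 - D
E(X, d) = 35 - 4*X + 64*d (E(X, d) = (-4*X + 64*d) + 35 = 35 - 4*X + 64*d)
c = 1535 (c = 35 - 4*(-23) + 64*22 = 35 + 92 + 1408 = 1535)
q(9, -7)*c = (7 - 1*9)*1535 = (7 - 9)*1535 = -2*1535 = -3070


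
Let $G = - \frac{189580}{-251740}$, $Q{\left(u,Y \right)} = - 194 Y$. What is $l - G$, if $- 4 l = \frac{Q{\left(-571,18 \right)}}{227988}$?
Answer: $- \frac{238901089}{318853884} \approx -0.74925$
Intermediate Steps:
$G = \frac{9479}{12587}$ ($G = \left(-189580\right) \left(- \frac{1}{251740}\right) = \frac{9479}{12587} \approx 0.75308$)
$l = \frac{97}{25332}$ ($l = - \frac{\left(-194\right) 18 \cdot \frac{1}{227988}}{4} = - \frac{\left(-3492\right) \frac{1}{227988}}{4} = \left(- \frac{1}{4}\right) \left(- \frac{97}{6333}\right) = \frac{97}{25332} \approx 0.0038291$)
$l - G = \frac{97}{25332} - \frac{9479}{12587} = - \frac{238901089}{318853884}$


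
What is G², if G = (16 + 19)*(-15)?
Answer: 275625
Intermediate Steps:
G = -525 (G = 35*(-15) = -525)
G² = (-525)² = 275625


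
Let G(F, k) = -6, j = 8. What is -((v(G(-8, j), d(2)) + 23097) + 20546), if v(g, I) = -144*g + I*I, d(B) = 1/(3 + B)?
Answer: -1112676/25 ≈ -44507.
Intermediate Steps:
v(g, I) = I**2 - 144*g (v(g, I) = -144*g + I**2 = I**2 - 144*g)
-((v(G(-8, j), d(2)) + 23097) + 20546) = -((((1/(3 + 2))**2 - 144*(-6)) + 23097) + 20546) = -((((1/5)**2 + 864) + 23097) + 20546) = -(((1/25 + 864) + 23097) + 20546) = -((21601/25 + 23097) + 20546) = -(599026/25 + 20546) = -1*1112676/25 = -1112676/25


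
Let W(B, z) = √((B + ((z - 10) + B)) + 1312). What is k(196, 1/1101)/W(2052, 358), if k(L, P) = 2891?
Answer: 2891*√1441/2882 ≈ 38.079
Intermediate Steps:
W(B, z) = √(1302 + z + 2*B) (W(B, z) = √((B + ((-10 + z) + B)) + 1312) = √((B + (-10 + B + z)) + 1312) = √((-10 + z + 2*B) + 1312) = √(1302 + z + 2*B))
k(196, 1/1101)/W(2052, 358) = 2891/(√(1302 + 358 + 2*2052)) = 2891/(√(1302 + 358 + 4104)) = 2891/(√5764) = 2891/((2*√1441)) = 2891*(√1441/2882) = 2891*√1441/2882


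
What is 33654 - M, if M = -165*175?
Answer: 62529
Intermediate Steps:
M = -28875
33654 - M = 33654 - 1*(-28875) = 33654 + 28875 = 62529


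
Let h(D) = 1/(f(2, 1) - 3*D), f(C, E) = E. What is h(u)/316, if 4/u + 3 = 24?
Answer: 7/948 ≈ 0.0073840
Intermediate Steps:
u = 4/21 (u = 4/(-3 + 24) = 4/21 ≈ 0.19048)
h(D) = 1/(1 - 3*D)
h(u)/316 = -1/(-1 + 3*(4/21))/316 = -1/(-1 + 4/7)*(1/316) = -1/(-3/7)*(1/316) = -1*(-7/3)*(1/316) = (7/3)*(1/316) = 7/948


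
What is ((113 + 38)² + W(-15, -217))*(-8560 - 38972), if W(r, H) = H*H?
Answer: -3322011480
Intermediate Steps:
W(r, H) = H²
((113 + 38)² + W(-15, -217))*(-8560 - 38972) = ((113 + 38)² + (-217)²)*(-8560 - 38972) = (151² + 47089)*(-47532) = (22801 + 47089)*(-47532) = 69890*(-47532) = -3322011480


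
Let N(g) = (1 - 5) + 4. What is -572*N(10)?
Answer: 0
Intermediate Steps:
N(g) = 0 (N(g) = -4 + 4 = 0)
-572*N(10) = -572*0 = 0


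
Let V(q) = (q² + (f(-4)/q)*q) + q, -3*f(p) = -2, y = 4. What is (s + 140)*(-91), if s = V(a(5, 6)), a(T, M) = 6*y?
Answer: -202202/3 ≈ -67401.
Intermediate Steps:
f(p) = ⅔ (f(p) = -⅓*(-2) = ⅔)
a(T, M) = 24 (a(T, M) = 6*4 = 24)
V(q) = ⅔ + q + q² (V(q) = (q² + (2/(3*q))*q) + q = (q² + ⅔) + q = (⅔ + q²) + q = ⅔ + q + q²)
s = 1802/3 (s = ⅔ + 24 + 24² = ⅔ + 24 + 576 = 1802/3 ≈ 600.67)
(s + 140)*(-91) = (1802/3 + 140)*(-91) = (2222/3)*(-91) = -202202/3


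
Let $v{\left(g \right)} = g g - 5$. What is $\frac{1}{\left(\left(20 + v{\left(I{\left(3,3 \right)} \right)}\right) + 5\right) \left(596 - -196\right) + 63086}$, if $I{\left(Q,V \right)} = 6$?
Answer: $\frac{1}{107438} \approx 9.3077 \cdot 10^{-6}$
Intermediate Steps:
$v{\left(g \right)} = -5 + g^{2}$ ($v{\left(g \right)} = g^{2} - 5 = -5 + g^{2}$)
$\frac{1}{\left(\left(20 + v{\left(I{\left(3,3 \right)} \right)}\right) + 5\right) \left(596 - -196\right) + 63086} = \frac{1}{\left(\left(20 - \left(5 - 6^{2}\right)\right) + 5\right) \left(596 - -196\right) + 63086} = \frac{1}{\left(\left(20 + \left(-5 + 36\right)\right) + 5\right) \left(596 + 196\right) + 63086} = \frac{1}{\left(\left(20 + 31\right) + 5\right) 792 + 63086} = \frac{1}{\left(51 + 5\right) 792 + 63086} = \frac{1}{56 \cdot 792 + 63086} = \frac{1}{44352 + 63086} = \frac{1}{107438}$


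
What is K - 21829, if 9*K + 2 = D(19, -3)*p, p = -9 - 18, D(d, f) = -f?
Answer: -196544/9 ≈ -21838.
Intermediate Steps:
p = -27
K = -83/9 (K = -2/9 + (-1*(-3)*(-27))/9 = -2/9 + (3*(-27))/9 = -2/9 + (⅑)*(-81) = -2/9 - 9 = -83/9 ≈ -9.2222)
K - 21829 = -83/9 - 21829 = -196544/9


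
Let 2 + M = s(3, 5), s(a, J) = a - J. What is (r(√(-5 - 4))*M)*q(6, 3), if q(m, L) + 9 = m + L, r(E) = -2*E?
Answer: 0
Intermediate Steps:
M = -4 (M = -2 + (3 - 1*5) = -2 + (3 - 5) = -2 - 2 = -4)
q(m, L) = -9 + L + m (q(m, L) = -9 + (m + L) = -9 + (L + m) = -9 + L + m)
(r(√(-5 - 4))*M)*q(6, 3) = (-2*√(-5 - 4)*(-4))*(-9 + 3 + 6) = (-6*I*(-4))*0 = (24*I)*0 = 0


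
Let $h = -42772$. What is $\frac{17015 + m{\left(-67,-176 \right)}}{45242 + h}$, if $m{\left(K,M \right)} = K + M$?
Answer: $\frac{8386}{1235} \approx 6.7903$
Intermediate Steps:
$\frac{17015 + m{\left(-67,-176 \right)}}{45242 + h} = \frac{17015 - 243}{45242 - 42772} = \frac{17015 - 243}{2470} = 16772 \cdot \frac{1}{2470} = \frac{8386}{1235}$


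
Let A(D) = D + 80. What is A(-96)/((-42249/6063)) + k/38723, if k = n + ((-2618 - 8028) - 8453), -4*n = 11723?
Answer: 3767607835/2181344036 ≈ 1.7272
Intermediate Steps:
A(D) = 80 + D
n = -11723/4 (n = -¼*11723 = -11723/4 ≈ -2930.8)
k = -88119/4 (k = -11723/4 + ((-2618 - 8028) - 8453) = -11723/4 + (-10646 - 8453) = -11723/4 - 19099 = -88119/4 ≈ -22030.)
A(-96)/((-42249/6063)) + k/38723 = (80 - 96)/((-42249/6063)) - 88119/4/38723 = -16/((-42249*1/6063)) - 88119/4*1/38723 = -16/(-14083/2021) - 88119/154892 = -16*(-2021/14083) - 88119/154892 = 32336/14083 - 88119/154892 = 3767607835/2181344036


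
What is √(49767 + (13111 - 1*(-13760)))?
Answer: √76638 ≈ 276.84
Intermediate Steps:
√(49767 + (13111 - 1*(-13760))) = √(49767 + (13111 + 13760)) = √(49767 + 26871) = √76638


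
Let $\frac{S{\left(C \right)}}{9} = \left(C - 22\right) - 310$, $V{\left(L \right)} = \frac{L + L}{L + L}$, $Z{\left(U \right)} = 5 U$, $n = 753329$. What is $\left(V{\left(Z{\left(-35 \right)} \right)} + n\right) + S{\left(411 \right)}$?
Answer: $754041$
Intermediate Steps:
$V{\left(L \right)} = 1$ ($V{\left(L \right)} = \frac{2 L}{2 L} = 2 L \frac{1}{2 L} = 1$)
$S{\left(C \right)} = -2988 + 9 C$ ($S{\left(C \right)} = 9 \left(\left(C - 22\right) - 310\right) = 9 \left(\left(-22 + C\right) - 310\right) = 9 \left(-332 + C\right) = -2988 + 9 C$)
$\left(V{\left(Z{\left(-35 \right)} \right)} + n\right) + S{\left(411 \right)} = \left(1 + 753329\right) + \left(-2988 + 9 \cdot 411\right) = 753330 + \left(-2988 + 3699\right) = 753330 + 711 = 754041$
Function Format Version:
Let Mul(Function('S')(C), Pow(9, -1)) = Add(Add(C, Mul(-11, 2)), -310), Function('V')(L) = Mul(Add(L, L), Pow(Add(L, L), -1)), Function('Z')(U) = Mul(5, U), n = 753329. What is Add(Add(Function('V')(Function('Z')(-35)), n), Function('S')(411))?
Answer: 754041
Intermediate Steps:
Function('V')(L) = 1 (Function('V')(L) = Mul(Mul(2, L), Pow(Mul(2, L), -1)) = Mul(Mul(2, L), Mul(Rational(1, 2), Pow(L, -1))) = 1)
Function('S')(C) = Add(-2988, Mul(9, C)) (Function('S')(C) = Mul(9, Add(Add(C, Mul(-11, 2)), -310)) = Mul(9, Add(Add(C, -22), -310)) = Mul(9, Add(Add(-22, C), -310)) = Mul(9, Add(-332, C)) = Add(-2988, Mul(9, C)))
Add(Add(Function('V')(Function('Z')(-35)), n), Function('S')(411)) = Add(Add(1, 753329), Add(-2988, Mul(9, 411))) = Add(753330, Add(-2988, 3699)) = Add(753330, 711) = 754041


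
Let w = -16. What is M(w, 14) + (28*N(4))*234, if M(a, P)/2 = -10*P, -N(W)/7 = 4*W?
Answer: -734104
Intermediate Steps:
N(W) = -28*W
M(a, P) = -20*P (M(a, P) = 2*(-10*P) = -20*P)
M(w, 14) + (28*N(4))*234 = -20*14 + (28*(-28*4))*234 = -280 + (28*(-112))*234 = -280 - 3136*234 = -280 - 733824 = -734104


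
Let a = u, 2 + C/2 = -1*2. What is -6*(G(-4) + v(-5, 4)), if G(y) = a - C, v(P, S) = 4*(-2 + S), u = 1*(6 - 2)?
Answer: -120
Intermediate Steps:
u = 4 (u = 1*4 = 4)
C = -8 (C = -4 + 2*(-1*2) = -4 + 2*(-2) = -4 - 4 = -8)
v(P, S) = -8 + 4*S
a = 4
G(y) = 12 (G(y) = 4 - 1*(-8) = 4 + 8 = 12)
-6*(G(-4) + v(-5, 4)) = -6*(12 + (-8 + 4*4)) = -6*(12 + (-8 + 16)) = -6*(12 + 8) = -6*20 = -120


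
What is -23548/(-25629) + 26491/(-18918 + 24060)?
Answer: 88891295/14642702 ≈ 6.0707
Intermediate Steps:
-23548/(-25629) + 26491/(-18918 + 24060) = -23548*(-1/25629) + 26491/5142 = 23548/25629 + 26491*(1/5142) = 23548/25629 + 26491/5142 = 88891295/14642702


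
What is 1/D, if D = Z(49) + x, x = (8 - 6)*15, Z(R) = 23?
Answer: 1/53 ≈ 0.018868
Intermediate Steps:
x = 30 (x = 2*15 = 30)
D = 53 (D = 23 + 30 = 53)
1/D = 1/53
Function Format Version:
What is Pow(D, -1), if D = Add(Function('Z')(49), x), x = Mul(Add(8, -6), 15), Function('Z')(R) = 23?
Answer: Rational(1, 53) ≈ 0.018868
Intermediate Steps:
x = 30 (x = Mul(2, 15) = 30)
D = 53 (D = Add(23, 30) = 53)
Pow(D, -1) = Pow(53, -1) = Rational(1, 53)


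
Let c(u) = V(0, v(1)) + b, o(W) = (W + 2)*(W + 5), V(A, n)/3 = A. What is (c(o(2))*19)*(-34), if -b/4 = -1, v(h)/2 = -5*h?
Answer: -2584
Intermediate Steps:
v(h) = -10*h (v(h) = 2*(-5*h) = -10*h)
V(A, n) = 3*A
b = 4 (b = -4*(-1) = 4)
o(W) = (2 + W)*(5 + W)
c(u) = 4 (c(u) = 3*0 + 4 = 0 + 4 = 4)
(c(o(2))*19)*(-34) = (4*19)*(-34) = 76*(-34) = -2584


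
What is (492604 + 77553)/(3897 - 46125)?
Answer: -570157/42228 ≈ -13.502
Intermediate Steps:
(492604 + 77553)/(3897 - 46125) = 570157/(-42228) = 570157*(-1/42228) = -570157/42228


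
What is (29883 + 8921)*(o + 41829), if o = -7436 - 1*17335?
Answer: 661918632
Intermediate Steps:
o = -24771 (o = -7436 - 17335 = -24771)
(29883 + 8921)*(o + 41829) = (29883 + 8921)*(-24771 + 41829) = 38804*17058 = 661918632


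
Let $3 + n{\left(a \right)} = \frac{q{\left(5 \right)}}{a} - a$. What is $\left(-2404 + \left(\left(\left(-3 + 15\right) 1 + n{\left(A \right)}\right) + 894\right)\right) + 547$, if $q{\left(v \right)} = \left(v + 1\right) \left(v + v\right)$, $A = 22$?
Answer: $- \frac{10706}{11} \approx -973.27$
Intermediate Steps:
$q{\left(v \right)} = 2 v \left(1 + v\right)$ ($q{\left(v \right)} = \left(1 + v\right) 2 v = 2 v \left(1 + v\right)$)
$n{\left(a \right)} = -3 - a + \frac{60}{a}$ ($n{\left(a \right)} = -3 - \left(a - \frac{2 \cdot 5 \left(1 + 5\right)}{a}\right) = -3 - \left(a - \frac{2 \cdot 5 \cdot 6}{a}\right) = -3 - \left(a - \frac{60}{a}\right) = -3 - a + \frac{60}{a}$)
$\left(-2404 + \left(\left(\left(-3 + 15\right) 1 + n{\left(A \right)}\right) + 894\right)\right) + 547 = \left(-2404 + \left(\left(\left(-3 + 15\right) 1 - \left(25 - \frac{30}{11}\right)\right) + 894\right)\right) + 547 = \left(-2404 + \left(\left(12 \cdot 1 - \frac{245}{11}\right) + 894\right)\right) + 547 = \left(-2404 + \left(\left(12 - \frac{245}{11}\right) + 894\right)\right) + 547 = \left(-2404 + \left(- \frac{113}{11} + 894\right)\right) + 547 = \left(-2404 + \frac{9721}{11}\right) + 547 = - \frac{16723}{11} + 547 = - \frac{10706}{11}$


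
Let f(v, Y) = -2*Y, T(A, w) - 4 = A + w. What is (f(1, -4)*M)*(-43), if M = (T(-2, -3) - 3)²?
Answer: -5504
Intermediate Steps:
T(A, w) = 4 + A + w (T(A, w) = 4 + (A + w) = 4 + A + w)
M = 16 (M = ((4 - 2 - 3) - 3)² = (-1 - 3)² = (-4)² = 16)
(f(1, -4)*M)*(-43) = (-2*(-4)*16)*(-43) = (8*16)*(-43) = 128*(-43) = -5504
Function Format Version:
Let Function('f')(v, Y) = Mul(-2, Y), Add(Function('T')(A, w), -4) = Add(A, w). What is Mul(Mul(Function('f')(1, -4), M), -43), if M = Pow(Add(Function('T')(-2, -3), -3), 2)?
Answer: -5504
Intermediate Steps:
Function('T')(A, w) = Add(4, A, w) (Function('T')(A, w) = Add(4, Add(A, w)) = Add(4, A, w))
M = 16 (M = Pow(Add(Add(4, -2, -3), -3), 2) = Pow(Add(-1, -3), 2) = Pow(-4, 2) = 16)
Mul(Mul(Function('f')(1, -4), M), -43) = Mul(Mul(Mul(-2, -4), 16), -43) = Mul(Mul(8, 16), -43) = Mul(128, -43) = -5504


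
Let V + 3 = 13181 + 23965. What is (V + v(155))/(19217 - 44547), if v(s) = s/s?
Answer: -18572/12665 ≈ -1.4664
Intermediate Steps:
V = 37143 (V = -3 + (13181 + 23965) = -3 + 37146 = 37143)
v(s) = 1
(V + v(155))/(19217 - 44547) = (37143 + 1)/(19217 - 44547) = 37144/(-25330) = 37144*(-1/25330) = -18572/12665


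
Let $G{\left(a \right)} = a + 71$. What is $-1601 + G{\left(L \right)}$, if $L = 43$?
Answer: $-1487$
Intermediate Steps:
$G{\left(a \right)} = 71 + a$
$-1601 + G{\left(L \right)} = -1601 + \left(71 + 43\right) = -1601 + 114 = -1487$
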